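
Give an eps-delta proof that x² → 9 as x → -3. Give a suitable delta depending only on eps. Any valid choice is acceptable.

Let eps > 0. We seek delta > 0 with 0 < |x + 3| < delta ⇒ |x² − 9| < eps.
Factor: x² − 9 = (x + 3)(x - 3), so |x² − 9| = |x + 3|·|x - 3|.
Impose delta ≤ 1 so that |x| < 4; then |x - 3| ≤ 7.
Hence |x² − 9| ≤ 7|x + 3|, which is < eps once |x + 3| < eps/7.
Take delta = min(1, eps/7). If 0 < |x + 3| < delta then both bounds hold and |x² − 9| ≤ 7|x + 3| < 7·(eps/7) = eps.

delta = min(1, eps/7)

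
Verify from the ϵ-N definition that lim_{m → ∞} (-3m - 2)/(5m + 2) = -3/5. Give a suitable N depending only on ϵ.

N = (4/25)/ϵ

Suppose ϵ > 0. For m ≥ 1, |(-3m - 2)/(5m + 2) + 3/5| = |-4|/(5(5m + 2)) = 4/(5(5m + 2)).
Since 5m + 2 ≥ 5m for m ≥ 1, this is ≤ 4/(5·5m) = (4/25)/m.
So |(-3m - 2)/(5m + 2) + 3/5| < ϵ whenever m > (4/25)/ϵ.
Take N = (4/25)/ϵ. If m > N then |(-3m - 2)/(5m + 2) + 3/5| ≤ (4/25)/m < ϵ.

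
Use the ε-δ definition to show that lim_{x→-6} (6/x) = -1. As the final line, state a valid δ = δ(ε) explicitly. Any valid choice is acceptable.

δ = min(3, 3ε)

Suppose ε > 0. We seek δ > 0 such that 0 < |x + 6| < δ implies |6/x + 1| < ε.
|6/x + 1| = 6·|-6 − x|/(6·|x|) = 6|x + 6|/(6|x|).
Restrict δ ≤ 3. Then |x + 6| < 3 gives |x| > 3, so 6|x| > 18.
Then |6/x + 1| < 6|x + 6|/18, which is < ε when |x + 6| < 3ε.
Take δ = min(3, 3ε). Then 0 < |x + 6| < δ gives both |x + 6| < 3 and |x + 6| < 3ε, so |6/x + 1| < ε.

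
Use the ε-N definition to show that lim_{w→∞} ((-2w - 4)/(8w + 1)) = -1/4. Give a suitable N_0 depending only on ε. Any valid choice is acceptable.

Let ε > 0 be given. We seek N_0 > 0 such that w > N_0 implies |(-2w - 4)/(8w + 1) + 1/4| < ε.
(-2w - 4)/(8w + 1) + 1/4 = (8(-2w - 4) − (-2)(8w + 1)) / (8(8w + 1)) = -30/(8(8w + 1)).
For w > 0 we have 8w + 1 > 8w, so |(-2w - 4)/(8w + 1) + 1/4| = 30/(8(8w + 1)) < 30/(8·8w) = (15/32)/w.
Thus |(-2w - 4)/(8w + 1) + 1/4| < ε whenever w > (15/32)/ε.
Take N_0 = (15/32)/ε. If w > N_0 then |(-2w - 4)/(8w + 1) + 1/4| < (15/32)/w < ε.

N_0 = (15/32)/ε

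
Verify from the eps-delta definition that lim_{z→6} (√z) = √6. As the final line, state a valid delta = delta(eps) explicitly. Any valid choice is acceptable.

Let eps > 0. We want delta > 0 such that 0 < |z − 6| < delta implies |√z − √6| < eps.
Rationalise: √z − √6 = (z − 6)/(√z + √6), so |√z − √6| = |z − 6|/(√z + √6).
Restrict delta ≤ 6 so that |z − 6| < 6 forces z > 0, and then √z + √6 > √6.
Hence |√z − √6| < |z − 6|/√6, which is < eps once |z − 6| < √6·eps.
Take delta = min(6, √6·eps). If 0 < |z − 6| < delta then z > 0 and |√z − √6| < |z − 6|/√6 < eps.

delta = min(6, √6·eps)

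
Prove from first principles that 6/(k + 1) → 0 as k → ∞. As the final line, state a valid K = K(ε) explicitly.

Suppose ε > 0. For k ≥ 1, |6/(k + 1) − 0| = 6/(k + 1) ≤ 6/k.
We need 6/k < ε, i.e. k > 6/ε.
Take K = 6/ε. If k > K then |6/(k + 1)| ≤ 6/k < ε.

K = 6/ε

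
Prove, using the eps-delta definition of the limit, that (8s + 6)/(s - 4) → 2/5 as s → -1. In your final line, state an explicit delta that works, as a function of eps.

Let eps > 0. We want delta > 0 with 0 < |s + 1| < delta ⇒ |(8s + 6)/(s - 4) − (2/5)| < eps.
Combining over a common denominator, (8s + 6)/(s - 4) − (2/5) = [(8s + 6)·(-5) − (-2)·(s - 4)] / [(-5)·(s - 4)] = -38(s + 1) / ((-5)(s - 4)).
So |(8s + 6)/(s - 4) − (2/5)| = 38|s + 1| / (5·|s − 4|).
Require delta ≤ 5/2, so |s − 4| ≥ |-5| − |s + 1| > 5 − 5/2 = 5/2.
Hence |(8s + 6)/(s - 4) − (2/5)| < 38|s + 1|/(5·(5/2)) = (76/25)|s + 1|, which is < eps once |s + 1| < (25/76)eps.
Take delta = min(5/2, (25/76)eps). Then 0 < |s + 1| < delta forces both bounds, so |(8s + 6)/(s - 4) − (2/5)| < eps.

delta = min(5/2, (25/76)eps)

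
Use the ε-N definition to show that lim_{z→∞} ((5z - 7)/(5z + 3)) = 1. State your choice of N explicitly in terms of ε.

N = 2/ε

Let ε > 0 be given. We seek N > 0 such that z > N implies |(5z - 7)/(5z + 3) − 1| < ε.
(5z - 7)/(5z + 3) − 1 = (5(5z - 7) − 5(5z + 3)) / (5(5z + 3)) = -50/(5(5z + 3)).
For z > 0 we have 5z + 3 > 5z, so |(5z - 7)/(5z + 3) − 1| = 50/(5(5z + 3)) < 50/(5·5z) = 2/z.
Thus |(5z - 7)/(5z + 3) − 1| < ε whenever z > 2/ε.
Take N = 2/ε. If z > N then |(5z - 7)/(5z + 3) − 1| < 2/z < ε.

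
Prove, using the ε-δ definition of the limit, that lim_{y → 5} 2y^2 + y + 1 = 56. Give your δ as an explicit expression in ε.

δ = min(2, ε/25)

Let ε > 0 be given. We want δ > 0 such that 0 < |y − 5| < δ implies |(2y^2 + y + 1) − 56| < ε.
(2y^2 + y + 1) − 56 = 2y^2 + y - 55 = (y − 5)(2y + 11).
So |(2y^2 + y + 1) − 56| = |y − 5|·|2y + 11|.
Assume first that |y − 5| < 2, so |y| < 7. Then |2y + 11| ≤ 2·7 + 11 = 25.
Hence |(2y^2 + y + 1) − 56| ≤ 25|y − 5| < ε provided |y − 5| < ε/25.
Take δ = min(2, ε/25). Then 0 < |y − 5| < δ gives both |y − 5| < 2 and |y − 5| < ε/25, so |(2y^2 + y + 1) − 56| < ε.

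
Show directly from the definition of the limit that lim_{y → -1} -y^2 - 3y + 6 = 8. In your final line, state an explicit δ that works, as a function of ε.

δ = min(1, ε/4)

Fix ε > 0. We want δ > 0 such that 0 < |y + 1| < δ implies |(-y^2 - 3y + 6) − 8| < ε.
(-y^2 - 3y + 6) − 8 = -y^2 - 3y - 2 = (y + 1)(-y - 2).
So |(-y^2 - 3y + 6) − 8| = |y + 1|·|-y - 2|.
Assume first that |y + 1| < 1, so |y| < 2. Then |-y - 2| ≤ 2 + 2 = 4.
Hence |(-y^2 - 3y + 6) − 8| ≤ 4|y + 1| < ε provided |y + 1| < ε/4.
Take δ = min(1, ε/4). Then 0 < |y + 1| < δ gives both |y + 1| < 1 and |y + 1| < ε/4, so |(-y^2 - 3y + 6) − 8| < ε.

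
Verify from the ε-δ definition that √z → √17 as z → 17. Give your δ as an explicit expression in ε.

δ = min(17, √17·ε)

Fix ε > 0. We want δ > 0 such that 0 < |z − 17| < δ implies |√z − √17| < ε.
Multiplying by the conjugate, |√z − √17| = |z − 17|/(√z + √17).
Restrict δ ≤ 17 so that |z − 17| < 17 forces z > 0, and then √z + √17 > √17.
Hence |√z − √17| < |z − 17|/√17, which is < ε once |z − 17| < √17·ε.
Take δ = min(17, √17·ε). If 0 < |z − 17| < δ then z > 0 and |√z − √17| < |z − 17|/√17 < ε.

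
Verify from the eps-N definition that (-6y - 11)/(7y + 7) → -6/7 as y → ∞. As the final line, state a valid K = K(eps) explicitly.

Fix eps > 0. We seek K > 0 such that y > K implies |(-6y - 11)/(7y + 7) + 6/7| < eps.
(-6y - 11)/(7y + 7) + 6/7 = (7(-6y - 11) − (-6)(7y + 7)) / (7(7y + 7)) = -35/(7(7y + 7)).
For y > 0 we have 7y + 7 > 7y, so |(-6y - 11)/(7y + 7) + 6/7| = 35/(7(7y + 7)) < 35/(7·7y) = (5/7)/y.
Thus |(-6y - 11)/(7y + 7) + 6/7| < eps whenever y > (5/7)/eps.
Take K = (5/7)/eps. If y > K then |(-6y - 11)/(7y + 7) + 6/7| < (5/7)/y < eps.

K = (5/7)/eps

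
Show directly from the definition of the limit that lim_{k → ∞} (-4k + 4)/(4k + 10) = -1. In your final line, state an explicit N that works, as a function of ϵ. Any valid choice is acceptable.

Let ϵ > 0 be given. For k ≥ 1, |(-4k + 4)/(4k + 10) + 1| = |56|/(4(4k + 10)) = 56/(4(4k + 10)).
Since 4k + 10 ≥ 4k for k ≥ 1, this is ≤ 56/(4·4k) = (7/2)/k.
So |(-4k + 4)/(4k + 10) + 1| < ϵ whenever k > (7/2)/ϵ.
Take N = (7/2)/ϵ. If k > N then |(-4k + 4)/(4k + 10) + 1| ≤ (7/2)/k < ϵ.

N = (7/2)/ϵ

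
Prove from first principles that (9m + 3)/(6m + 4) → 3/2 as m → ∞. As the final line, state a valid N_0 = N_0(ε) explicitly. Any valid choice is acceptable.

N_0 = (1/2)/ε

Suppose ε > 0. For m ≥ 1, |(9m + 3)/(6m + 4) − (3/2)| = |-18|/(6(6m + 4)) = 18/(6(6m + 4)).
Since 6m + 4 ≥ 6m for m ≥ 1, this is ≤ 18/(6·6m) = (1/2)/m.
So |(9m + 3)/(6m + 4) − (3/2)| < ε whenever m > (1/2)/ε.
Take N_0 = (1/2)/ε. If m > N_0 then |(9m + 3)/(6m + 4) − (3/2)| ≤ (1/2)/m < ε.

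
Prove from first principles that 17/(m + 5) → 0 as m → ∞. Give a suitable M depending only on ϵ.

M = 17/ϵ

Fix ϵ > 0. For m ≥ 1, |17/(m + 5) − 0| = 17/(m + 5) ≤ 17/m.
We need 17/m < ϵ, i.e. m > 17/ϵ.
Take M = 17/ϵ. If m > M then |17/(m + 5)| ≤ 17/m < ϵ.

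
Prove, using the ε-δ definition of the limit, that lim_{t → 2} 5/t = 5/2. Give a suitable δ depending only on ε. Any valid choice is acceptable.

δ = min(1, (2/5)ε)

Let ε > 0 be given. We seek δ > 0 such that 0 < |t − 2| < δ implies |5/t − (5/2)| < ε.
|5/t − (5/2)| = 5·|2 − t|/(2·|t|) = 5|t − 2|/(2|t|).
Require δ ≤ 1 so that |t| > 2 − 1 = 1, hence 2|t| > 2.
Then |5/t − (5/2)| < 5|t − 2|/2, which is < ε when |t − 2| < (2/5)ε.
Take δ = min(1, (2/5)ε). Then 0 < |t − 2| < δ gives both |t − 2| < 1 and |t − 2| < (2/5)ε, so |5/t − (5/2)| < ε.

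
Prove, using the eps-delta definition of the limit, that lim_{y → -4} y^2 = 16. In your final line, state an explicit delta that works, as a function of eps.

delta = min(1, eps/9)

Suppose eps > 0. We seek delta > 0 with 0 < |y + 4| < delta ⇒ |y^2 − 16| < eps.
Factor: y^2 − 16 = (y + 4)(y - 4), so |y^2 − 16| = |y + 4|·|y - 4|.
Impose delta ≤ 1 so that |y| < 5; then |y - 4| ≤ 9.
Hence |y^2 − 16| ≤ 9|y + 4|, which is < eps once |y + 4| < eps/9.
Take delta = min(1, eps/9). If 0 < |y + 4| < delta then both bounds hold and |y^2 − 16| ≤ 9|y + 4| < 9·(eps/9) = eps.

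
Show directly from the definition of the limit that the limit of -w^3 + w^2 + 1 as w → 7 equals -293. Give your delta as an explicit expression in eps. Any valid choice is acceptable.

delta = min(2, eps/177)

Let eps > 0. We want delta > 0 such that 0 < |w − 7| < delta implies |(-w^3 + w^2 + 1) + 293| < eps.
(-w^3 + w^2 + 1) + 293 = -w^3 + w^2 + 294 = (w − 7)(-w^2 - 6w - 42).
So |(-w^3 + w^2 + 1) + 293| = |w − 7|·|-w^2 - 6w - 42|.
Assume first that |w − 7| < 2, so |w| < 9. Then |-w^2 - 6w - 42| ≤ 9^2 + 6·9 + 42 = 177.
Hence |(-w^3 + w^2 + 1) + 293| ≤ 177|w − 7| < eps provided |w − 7| < eps/177.
Take delta = min(2, eps/177). Then 0 < |w − 7| < delta gives both |w − 7| < 2 and |w − 7| < eps/177, so |(-w^3 + w^2 + 1) + 293| < eps.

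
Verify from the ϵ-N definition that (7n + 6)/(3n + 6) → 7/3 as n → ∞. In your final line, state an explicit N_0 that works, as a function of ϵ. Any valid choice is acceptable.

N_0 = (8/3)/ϵ

Let ϵ > 0 be given. For n ≥ 1, |(7n + 6)/(3n + 6) − (7/3)| = |-24|/(3(3n + 6)) = 24/(3(3n + 6)).
Since 3n + 6 ≥ 3n for n ≥ 1, this is ≤ 24/(3·3n) = (8/3)/n.
So |(7n + 6)/(3n + 6) − (7/3)| < ϵ whenever n > (8/3)/ϵ.
Take N_0 = (8/3)/ϵ. If n > N_0 then |(7n + 6)/(3n + 6) − (7/3)| ≤ (8/3)/n < ϵ.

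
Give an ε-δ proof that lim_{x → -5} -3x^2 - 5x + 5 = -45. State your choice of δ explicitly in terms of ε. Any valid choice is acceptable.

δ = min(2, ε/31)

Let ε > 0 be given. We want δ > 0 such that 0 < |x + 5| < δ implies |(-3x^2 - 5x + 5) + 45| < ε.
(-3x^2 - 5x + 5) + 45 = -3x^2 - 5x + 50 = (x + 5)(-3x + 10).
So |(-3x^2 - 5x + 5) + 45| = |x + 5|·|-3x + 10|.
Assume first that |x + 5| < 2, so |x| < 7. Then |-3x + 10| ≤ 3·7 + 10 = 31.
Hence |(-3x^2 - 5x + 5) + 45| ≤ 31|x + 5| < ε provided |x + 5| < ε/31.
Choosing δ = min(2, ε/31) ensures both conditions, hence |(-3x^2 - 5x + 5) + 45| < ε.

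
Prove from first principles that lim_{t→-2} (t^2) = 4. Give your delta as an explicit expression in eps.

delta = min(2, eps/6)

Let eps > 0 be given. We seek delta > 0 with 0 < |t + 2| < delta ⇒ |t^2 − 4| < eps.
Factor: t^2 − 4 = (t + 2)(t - 2), so |t^2 − 4| = |t + 2|·|t - 2|.
Impose delta ≤ 2 so that |t| < 4; then |t - 2| ≤ 6.
Hence |t^2 − 4| ≤ 6|t + 2|, which is < eps once |t + 2| < eps/6.
Take delta = min(2, eps/6). If 0 < |t + 2| < delta then both bounds hold and |t^2 − 4| ≤ 6|t + 2| < 6·(eps/6) = eps.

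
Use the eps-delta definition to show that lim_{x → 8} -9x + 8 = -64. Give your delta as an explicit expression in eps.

delta = eps/9

Suppose eps > 0. We need delta > 0 so that 0 < |x − 8| < delta implies |(-9x + 8) + 64| < eps.
|(-9x + 8) + 64| = |-9x + 72| = 9|x − 8|.
So 9|x − 8| < eps exactly when |x − 8| < eps/9.
Take delta = eps/9. If 0 < |x − 8| < delta then |(-9x + 8) + 64| = 9|x − 8| < 9·(eps/9) = eps.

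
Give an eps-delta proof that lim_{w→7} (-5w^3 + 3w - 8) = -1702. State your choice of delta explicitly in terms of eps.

delta = min(1, eps/842)

Let eps > 0. We want delta > 0 such that 0 < |w − 7| < delta implies |(-5w^3 + 3w - 8) + 1702| < eps.
(-5w^3 + 3w - 8) + 1702 = -5w^3 + 3w + 1694 = (w − 7)(-5w^2 - 35w - 242).
So |(-5w^3 + 3w - 8) + 1702| = |w − 7|·|-5w^2 - 35w - 242|.
Assume first that |w − 7| < 1, so |w| < 8. Then |-5w^2 - 35w - 242| ≤ 5·8^2 + 35·8 + 242 = 842.
Hence |(-5w^3 + 3w - 8) + 1702| ≤ 842|w − 7| < eps provided |w − 7| < eps/842.
Choosing delta = min(1, eps/842) ensures both conditions, hence |(-5w^3 + 3w - 8) + 1702| < eps.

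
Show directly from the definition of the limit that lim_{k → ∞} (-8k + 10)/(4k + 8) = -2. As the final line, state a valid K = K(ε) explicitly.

K = (13/2)/ε

Let ε > 0. For k ≥ 1, |(-8k + 10)/(4k + 8) + 2| = |104|/(4(4k + 8)) = 104/(4(4k + 8)).
Since 4k + 8 ≥ 4k for k ≥ 1, this is ≤ 104/(4·4k) = (13/2)/k.
So |(-8k + 10)/(4k + 8) + 2| < ε whenever k > (13/2)/ε.
Take K = (13/2)/ε. If k > K then |(-8k + 10)/(4k + 8) + 2| ≤ (13/2)/k < ε.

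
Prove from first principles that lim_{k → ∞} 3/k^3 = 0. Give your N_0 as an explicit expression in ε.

Let ε > 0. For k ≥ 1, |3/k^3 − 0| = 3/k^3.
3/k^3 < ε ⇔ k^3 > 3/ε ⇔ k > (3/ε)^{1/3}.
Take N_0 = (3/ε)^{1/3}. Then k > N_0 implies 3/k^3 < ε.

N_0 = (3/ε)^{1/3}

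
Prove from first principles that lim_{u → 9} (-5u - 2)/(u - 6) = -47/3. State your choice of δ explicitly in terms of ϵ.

δ = min(3/2, (9/64)ϵ)

Let ϵ > 0 be given. We want δ > 0 with 0 < |u − 9| < δ ⇒ |(-5u - 2)/(u - 6) + 47/3| < ϵ.
Combining over a common denominator, (-5u - 2)/(u - 6) + 47/3 = [(-5u - 2)·3 − (-47)·(u - 6)] / [3·(u - 6)] = 32(u − 9) / (3(u - 6)).
So |(-5u - 2)/(u - 6) + 47/3| = 32|u − 9| / (3·|u − 6|).
Restrict δ ≤ 3/2. Then |u − 9| < 3/2 gives |u − 6| = |(u − 9) + 3| ≥ 3 − 3/2 = 3/2.
Hence |(-5u - 2)/(u - 6) + 47/3| < 32|u − 9|/(3·(3/2)) = (64/9)|u − 9|, which is < ϵ once |u − 9| < (9/64)ϵ.
Take δ = min(3/2, (9/64)ϵ). Then 0 < |u − 9| < δ forces both bounds, so |(-5u - 2)/(u - 6) + 47/3| < ϵ.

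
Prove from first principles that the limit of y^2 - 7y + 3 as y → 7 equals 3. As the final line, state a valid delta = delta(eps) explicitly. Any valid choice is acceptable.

Let eps > 0. We want delta > 0 such that 0 < |y − 7| < delta implies |(y^2 - 7y + 3) − 3| < eps.
(y^2 - 7y + 3) − 3 = y^2 - 7y = (y − 7)(y).
So |(y^2 - 7y + 3) − 3| = |y − 7|·|y|.
Assume first that |y − 7| < 2, so |y| < 9. Then |y| ≤ 9 = 9.
Hence |(y^2 - 7y + 3) − 3| ≤ 9|y − 7| < eps provided |y − 7| < eps/9.
Choosing delta = min(2, eps/9) ensures both conditions, hence |(y^2 - 7y + 3) − 3| < eps.

delta = min(2, eps/9)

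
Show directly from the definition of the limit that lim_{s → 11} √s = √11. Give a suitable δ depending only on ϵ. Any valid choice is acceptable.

Let ϵ > 0. We want δ > 0 such that 0 < |s − 11| < δ implies |√s − √11| < ϵ.
Rationalise: √s − √11 = (s − 11)/(√s + √11), so |√s − √11| = |s − 11|/(√s + √11).
Restrict δ ≤ 11 so that |s − 11| < 11 forces s > 0, and then √s + √11 > √11.
Hence |√s − √11| < |s − 11|/√11, which is < ϵ once |s − 11| < √11·ϵ.
Take δ = min(11, √11·ϵ). If 0 < |s − 11| < δ then s > 0 and |√s − √11| < |s − 11|/√11 < ϵ.

δ = min(11, √11·ϵ)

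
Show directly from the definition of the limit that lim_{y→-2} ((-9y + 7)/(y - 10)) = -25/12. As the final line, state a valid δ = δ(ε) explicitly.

δ = min(6, (72/83)ε)

Let ε > 0. We want δ > 0 with 0 < |y + 2| < δ ⇒ |(-9y + 7)/(y - 10) + 25/12| < ε.
Combining over a common denominator, (-9y + 7)/(y - 10) + 25/12 = [(-9y + 7)·(-12) − 25·(y - 10)] / [(-12)·(y - 10)] = 83(y + 2) / ((-12)(y - 10)).
So |(-9y + 7)/(y - 10) + 25/12| = 83|y + 2| / (12·|y − 10|).
Require δ ≤ 6, so |y − 10| ≥ |-12| − |y + 2| > 12 − 6 = 6.
Hence |(-9y + 7)/(y - 10) + 25/12| < 83|y + 2|/(12·6) = (83/72)|y + 2|, which is < ε once |y + 2| < (72/83)ε.
Take δ = min(6, (72/83)ε). Then 0 < |y + 2| < δ forces both bounds, so |(-9y + 7)/(y - 10) + 25/12| < ε.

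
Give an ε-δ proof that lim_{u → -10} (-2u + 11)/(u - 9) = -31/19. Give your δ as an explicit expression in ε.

Suppose ε > 0. We want δ > 0 with 0 < |u + 10| < δ ⇒ |(-2u + 11)/(u - 9) + 31/19| < ε.
Combining over a common denominator, (-2u + 11)/(u - 9) + 31/19 = [(-2u + 11)·(-19) − 31·(u - 9)] / [(-19)·(u - 9)] = 7(u + 10) / ((-19)(u - 9)).
So |(-2u + 11)/(u - 9) + 31/19| = 7|u + 10| / (19·|u − 9|).
Require δ ≤ 19/2, so |u − 9| ≥ |-19| − |u + 10| > 19 − 19/2 = 19/2.
Hence |(-2u + 11)/(u - 9) + 31/19| < 7|u + 10|/(19·(19/2)) = (14/361)|u + 10|, which is < ε once |u + 10| < (361/14)ε.
Take δ = min(19/2, (361/14)ε). Then 0 < |u + 10| < δ forces both bounds, so |(-2u + 11)/(u - 9) + 31/19| < ε.

δ = min(19/2, (361/14)ε)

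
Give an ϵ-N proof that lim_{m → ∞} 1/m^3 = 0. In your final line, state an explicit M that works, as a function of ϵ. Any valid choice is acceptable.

Fix ϵ > 0. For m ≥ 1, |1/m^3 − 0| = 1/m^3.
1/m^3 < ϵ ⇔ m^3 > 1/ϵ ⇔ m > (1/ϵ)^{1/3}.
Take M = (1/ϵ)^{1/3}. Then m > M implies 1/m^3 < ϵ.

M = (1/ϵ)^{1/3}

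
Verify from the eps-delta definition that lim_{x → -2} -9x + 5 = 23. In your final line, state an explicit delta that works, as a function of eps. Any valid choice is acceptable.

Let eps > 0. We need delta > 0 so that 0 < |x + 2| < delta implies |(-9x + 5) − 23| < eps.
Since (-9x + 5) − 23 = -9(x + 2), we have |(-9x + 5) − 23| = 9|x + 2|.
Thus it suffices that |x + 2| < eps/9.
Take delta = eps/9. If 0 < |x + 2| < delta then |(-9x + 5) − 23| = 9|x + 2| < 9·(eps/9) = eps.

delta = eps/9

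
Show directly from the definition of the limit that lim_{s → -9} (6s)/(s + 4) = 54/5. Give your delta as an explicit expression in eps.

delta = min(5/2, (25/48)eps)

Let eps > 0. We want delta > 0 with 0 < |s + 9| < delta ⇒ |(6s)/(s + 4) − (54/5)| < eps.
Combining over a common denominator, (6s)/(s + 4) − (54/5) = [(6s)·(-5) − (-54)·(s + 4)] / [(-5)·(s + 4)] = 24(s + 9) / ((-5)(s + 4)).
So |(6s)/(s + 4) − (54/5)| = 24|s + 9| / (5·|s + 4|).
Restrict delta ≤ 5/2. Then |s + 9| < 5/2 gives |s + 4| = |(s + 9) + (-5)| ≥ 5 − 5/2 = 5/2.
Hence |(6s)/(s + 4) − (54/5)| < 24|s + 9|/(5·(5/2)) = (48/25)|s + 9|, which is < eps once |s + 9| < (25/48)eps.
Take delta = min(5/2, (25/48)eps). Then 0 < |s + 9| < delta forces both bounds, so |(6s)/(s + 4) − (54/5)| < eps.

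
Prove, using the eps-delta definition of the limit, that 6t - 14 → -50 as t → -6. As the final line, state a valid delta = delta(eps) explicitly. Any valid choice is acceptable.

Let eps > 0. We need delta > 0 so that 0 < |t + 6| < delta implies |(6t - 14) + 50| < eps.
Since (6t - 14) + 50 = 6(t + 6), we have |(6t - 14) + 50| = 6|t + 6|.
So 6|t + 6| < eps exactly when |t + 6| < eps/6.
Choosing delta = eps/6 gives |(6t - 14) + 50| = 6|t + 6| < eps whenever |t + 6| < delta.

delta = eps/6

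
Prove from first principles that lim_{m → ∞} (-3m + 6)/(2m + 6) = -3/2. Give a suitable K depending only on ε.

K = (15/2)/ε

Fix ε > 0. For m ≥ 1, |(-3m + 6)/(2m + 6) + 3/2| = |30|/(2(2m + 6)) = 30/(2(2m + 6)).
Since 2m + 6 ≥ 2m for m ≥ 1, this is ≤ 30/(2·2m) = (15/2)/m.
So |(-3m + 6)/(2m + 6) + 3/2| < ε whenever m > (15/2)/ε.
Take K = (15/2)/ε. If m > K then |(-3m + 6)/(2m + 6) + 3/2| ≤ (15/2)/m < ε.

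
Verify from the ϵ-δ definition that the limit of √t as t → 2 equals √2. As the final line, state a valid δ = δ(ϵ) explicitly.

δ = min(2, √2·ϵ)

Fix ϵ > 0. We want δ > 0 such that 0 < |t − 2| < δ implies |√t − √2| < ϵ.
Multiplying by the conjugate, |√t − √2| = |t − 2|/(√t + √2).
Restrict δ ≤ 2 so that |t − 2| < 2 forces t > 0, and then √t + √2 > √2.
Hence |√t − √2| < |t − 2|/√2, which is < ϵ once |t − 2| < √2·ϵ.
Take δ = min(2, √2·ϵ). If 0 < |t − 2| < δ then t > 0 and |√t − √2| < |t − 2|/√2 < ϵ.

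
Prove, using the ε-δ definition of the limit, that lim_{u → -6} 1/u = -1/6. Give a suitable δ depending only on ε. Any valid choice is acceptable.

δ = min(3, 18ε)

Fix ε > 0. We seek δ > 0 such that 0 < |u + 6| < δ implies |1/u + 1/6| < ε.
|1/u + 1/6| = |-6 − u|/(6·|u|) = |u + 6|/(6|u|).
Require δ ≤ 3 so that |u| > 6 − 3 = 3, hence 6|u| > 18.
Then |1/u + 1/6| < |u + 6|/18, which is < ε when |u + 6| < 18ε.
Take δ = min(3, 18ε). Then 0 < |u + 6| < δ gives both |u + 6| < 3 and |u + 6| < 18ε, so |1/u + 1/6| < ε.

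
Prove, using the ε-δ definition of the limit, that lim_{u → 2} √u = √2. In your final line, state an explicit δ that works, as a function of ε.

δ = min(2, √2·ε)

Fix ε > 0. We want δ > 0 such that 0 < |u − 2| < δ implies |√u − √2| < ε.
Rationalise: √u − √2 = (u − 2)/(√u + √2), so |√u − √2| = |u − 2|/(√u + √2).
Restrict δ ≤ 2 so that |u − 2| < 2 forces u > 0, and then √u + √2 > √2.
Hence |√u − √2| < |u − 2|/√2, which is < ε once |u − 2| < √2·ε.
Take δ = min(2, √2·ε). If 0 < |u − 2| < δ then u > 0 and |√u − √2| < |u − 2|/√2 < ε.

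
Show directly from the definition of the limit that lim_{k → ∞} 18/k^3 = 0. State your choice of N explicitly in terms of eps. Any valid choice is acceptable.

Let eps > 0. For k ≥ 1, |18/k^3 − 0| = 18/k^3.
18/k^3 < eps ⇔ k^3 > 18/eps ⇔ k > (18/eps)^{1/3}.
Take N = (18/eps)^{1/3}. Then k > N implies 18/k^3 < eps.

N = (18/eps)^{1/3}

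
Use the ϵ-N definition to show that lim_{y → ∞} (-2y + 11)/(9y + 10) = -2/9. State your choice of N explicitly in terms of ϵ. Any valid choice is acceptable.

N = (119/81)/ϵ

Suppose ϵ > 0. We seek N > 0 such that y > N implies |(-2y + 11)/(9y + 10) + 2/9| < ϵ.
(-2y + 11)/(9y + 10) + 2/9 = (9(-2y + 11) − (-2)(9y + 10)) / (9(9y + 10)) = 119/(9(9y + 10)).
For y > 0 we have 9y + 10 > 9y, so |(-2y + 11)/(9y + 10) + 2/9| = 119/(9(9y + 10)) < 119/(9·9y) = (119/81)/y.
Thus |(-2y + 11)/(9y + 10) + 2/9| < ϵ whenever y > (119/81)/ϵ.
Take N = (119/81)/ϵ. If y > N then |(-2y + 11)/(9y + 10) + 2/9| < (119/81)/y < ϵ.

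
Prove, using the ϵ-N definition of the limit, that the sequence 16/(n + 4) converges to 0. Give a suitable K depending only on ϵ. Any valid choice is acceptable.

K = 16/ϵ

Suppose ϵ > 0. For n ≥ 1, |16/(n + 4) − 0| = 16/(n + 4) ≤ 16/n.
We need 16/n < ϵ, i.e. n > 16/ϵ.
Take K = 16/ϵ. If n > K then |16/(n + 4)| ≤ 16/n < ϵ.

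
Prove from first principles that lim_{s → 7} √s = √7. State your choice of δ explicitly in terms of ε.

Suppose ε > 0. We want δ > 0 such that 0 < |s − 7| < δ implies |√s − √7| < ε.
Rationalise: √s − √7 = (s − 7)/(√s + √7), so |√s − √7| = |s − 7|/(√s + √7).
Restrict δ ≤ 7 so that |s − 7| < 7 forces s > 0, and then √s + √7 > √7.
Hence |√s − √7| < |s − 7|/√7, which is < ε once |s − 7| < √7·ε.
Take δ = min(7, √7·ε). If 0 < |s − 7| < δ then s > 0 and |√s − √7| < |s − 7|/√7 < ε.

δ = min(7, √7·ε)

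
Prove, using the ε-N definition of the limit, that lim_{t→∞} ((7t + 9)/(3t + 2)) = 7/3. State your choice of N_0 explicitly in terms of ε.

Let ε > 0 be given. We seek N_0 > 0 such that t > N_0 implies |(7t + 9)/(3t + 2) − (7/3)| < ε.
(7t + 9)/(3t + 2) − (7/3) = (3(7t + 9) − 7(3t + 2)) / (3(3t + 2)) = 13/(3(3t + 2)).
For t > 0 we have 3t + 2 > 3t, so |(7t + 9)/(3t + 2) − (7/3)| = 13/(3(3t + 2)) < 13/(3·3t) = (13/9)/t.
Thus |(7t + 9)/(3t + 2) − (7/3)| < ε whenever t > (13/9)/ε.
Take N_0 = (13/9)/ε. If t > N_0 then |(7t + 9)/(3t + 2) − (7/3)| < (13/9)/t < ε.

N_0 = (13/9)/ε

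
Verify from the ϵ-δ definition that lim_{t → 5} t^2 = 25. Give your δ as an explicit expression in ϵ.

δ = min(1, ϵ/11)

Let ϵ > 0 be given. We seek δ > 0 with 0 < |t − 5| < δ ⇒ |t^2 − 25| < ϵ.
Factor: t^2 − 25 = (t − 5)(t + 5), so |t^2 − 25| = |t − 5|·|t + 5|.
Restrict δ ≤ 1. Then |t − 5| < 1 gives |t| < 6, so by the triangle inequality |t + 5| ≤ 6 + 5 = 11.
Hence |t^2 − 25| ≤ 11|t − 5|, which is < ϵ once |t − 5| < ϵ/11.
Take δ = min(1, ϵ/11). If 0 < |t − 5| < δ then both bounds hold and |t^2 − 25| ≤ 11|t − 5| < 11·(ϵ/11) = ϵ.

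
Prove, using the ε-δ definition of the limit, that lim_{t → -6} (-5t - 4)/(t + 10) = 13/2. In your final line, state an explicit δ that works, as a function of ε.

δ = min(2, (4/23)ε)

Let ε > 0 be given. We want δ > 0 with 0 < |t + 6| < δ ⇒ |(-5t - 4)/(t + 10) − (13/2)| < ε.
Combining over a common denominator, (-5t - 4)/(t + 10) − (13/2) = [(-5t - 4)·4 − 26·(t + 10)] / [4·(t + 10)] = -46(t + 6) / (4(t + 10)).
So |(-5t - 4)/(t + 10) − (13/2)| = 46|t + 6| / (4·|t + 10|).
Require δ ≤ 2, so |t + 10| ≥ |4| − |t + 6| > 4 − 2 = 2.
Hence |(-5t - 4)/(t + 10) − (13/2)| < 46|t + 6|/(4·2) = (23/4)|t + 6|, which is < ε once |t + 6| < (4/23)ε.
Take δ = min(2, (4/23)ε). Then 0 < |t + 6| < δ forces both bounds, so |(-5t - 4)/(t + 10) − (13/2)| < ε.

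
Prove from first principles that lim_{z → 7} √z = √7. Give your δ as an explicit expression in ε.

δ = min(7, √7·ε)

Let ε > 0. We want δ > 0 such that 0 < |z − 7| < δ implies |√z − √7| < ε.
Multiplying by the conjugate, |√z − √7| = |z − 7|/(√z + √7).
Restrict δ ≤ 7 so that |z − 7| < 7 forces z > 0, and then √z + √7 > √7.
Hence |√z − √7| < |z − 7|/√7, which is < ε once |z − 7| < √7·ε.
Take δ = min(7, √7·ε). If 0 < |z − 7| < δ then z > 0 and |√z − √7| < |z − 7|/√7 < ε.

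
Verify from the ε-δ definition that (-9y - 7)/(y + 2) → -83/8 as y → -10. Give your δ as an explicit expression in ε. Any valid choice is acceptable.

δ = min(4, (32/11)ε)

Fix ε > 0. We want δ > 0 with 0 < |y + 10| < δ ⇒ |(-9y - 7)/(y + 2) + 83/8| < ε.
Combining over a common denominator, (-9y - 7)/(y + 2) + 83/8 = [(-9y - 7)·(-8) − 83·(y + 2)] / [(-8)·(y + 2)] = -11(y + 10) / ((-8)(y + 2)).
So |(-9y - 7)/(y + 2) + 83/8| = 11|y + 10| / (8·|y + 2|).
Require δ ≤ 4, so |y + 2| ≥ |-8| − |y + 10| > 8 − 4 = 4.
Hence |(-9y - 7)/(y + 2) + 83/8| < 11|y + 10|/(8·4) = (11/32)|y + 10|, which is < ε once |y + 10| < (32/11)ε.
Take δ = min(4, (32/11)ε). Then 0 < |y + 10| < δ forces both bounds, so |(-9y - 7)/(y + 2) + 83/8| < ε.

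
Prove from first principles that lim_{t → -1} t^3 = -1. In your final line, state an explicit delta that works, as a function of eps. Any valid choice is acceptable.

delta = min(1, eps/7)

Let eps > 0 be given. We seek delta > 0 with 0 < |t + 1| < delta ⇒ |t^3 + 1| < eps.
Factor: t^3 + 1 = (t + 1)(t^2 - t + 1), so |t^3 + 1| = |t + 1|·|t^2 - t + 1|.
Impose delta ≤ 1 so that |t| < 2; then |t^2 - t + 1| ≤ 7.
Hence |t^3 + 1| ≤ 7|t + 1|, which is < eps once |t + 1| < eps/7.
Take delta = min(1, eps/7). If 0 < |t + 1| < delta then both bounds hold and |t^3 + 1| ≤ 7|t + 1| < 7·(eps/7) = eps.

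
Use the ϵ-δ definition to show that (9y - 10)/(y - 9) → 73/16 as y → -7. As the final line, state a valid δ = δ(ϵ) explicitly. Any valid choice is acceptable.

Let ϵ > 0. We want δ > 0 with 0 < |y + 7| < δ ⇒ |(9y - 10)/(y - 9) − (73/16)| < ϵ.
Combining over a common denominator, (9y - 10)/(y - 9) − (73/16) = [(9y - 10)·(-16) − (-73)·(y - 9)] / [(-16)·(y - 9)] = -71(y + 7) / ((-16)(y - 9)).
So |(9y - 10)/(y - 9) − (73/16)| = 71|y + 7| / (16·|y − 9|).
Restrict δ ≤ 8. Then |y + 7| < 8 gives |y − 9| = |(y + 7) + (-16)| ≥ 16 − 8 = 8.
Hence |(9y - 10)/(y - 9) − (73/16)| < 71|y + 7|/(16·8) = (71/128)|y + 7|, which is < ϵ once |y + 7| < (128/71)ϵ.
Take δ = min(8, (128/71)ϵ). Then 0 < |y + 7| < δ forces both bounds, so |(9y - 10)/(y - 9) − (73/16)| < ϵ.

δ = min(8, (128/71)ϵ)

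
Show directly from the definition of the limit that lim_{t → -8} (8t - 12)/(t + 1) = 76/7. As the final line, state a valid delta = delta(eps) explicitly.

Suppose eps > 0. We want delta > 0 with 0 < |t + 8| < delta ⇒ |(8t - 12)/(t + 1) − (76/7)| < eps.
Combining over a common denominator, (8t - 12)/(t + 1) − (76/7) = [(8t - 12)·(-7) − (-76)·(t + 1)] / [(-7)·(t + 1)] = 20(t + 8) / ((-7)(t + 1)).
So |(8t - 12)/(t + 1) − (76/7)| = 20|t + 8| / (7·|t + 1|).
Restrict delta ≤ 7/2. Then |t + 8| < 7/2 gives |t + 1| = |(t + 8) + (-7)| ≥ 7 − 7/2 = 7/2.
Hence |(8t - 12)/(t + 1) − (76/7)| < 20|t + 8|/(7·(7/2)) = (40/49)|t + 8|, which is < eps once |t + 8| < (49/40)eps.
Take delta = min(7/2, (49/40)eps). Then 0 < |t + 8| < delta forces both bounds, so |(8t - 12)/(t + 1) − (76/7)| < eps.

delta = min(7/2, (49/40)eps)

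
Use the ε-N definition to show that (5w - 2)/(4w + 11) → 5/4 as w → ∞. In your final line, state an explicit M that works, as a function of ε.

Let ε > 0 be given. We seek M > 0 such that w > M implies |(5w - 2)/(4w + 11) − (5/4)| < ε.
(5w - 2)/(4w + 11) − (5/4) = (4(5w - 2) − 5(4w + 11)) / (4(4w + 11)) = -63/(4(4w + 11)).
For w > 0 we have 4w + 11 > 4w, so |(5w - 2)/(4w + 11) − (5/4)| = 63/(4(4w + 11)) < 63/(4·4w) = (63/16)/w.
Thus |(5w - 2)/(4w + 11) − (5/4)| < ε whenever w > (63/16)/ε.
Take M = (63/16)/ε. If w > M then |(5w - 2)/(4w + 11) − (5/4)| < (63/16)/w < ε.

M = (63/16)/ε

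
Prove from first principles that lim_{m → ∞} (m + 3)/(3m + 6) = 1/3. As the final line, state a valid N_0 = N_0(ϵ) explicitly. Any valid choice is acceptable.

Let ϵ > 0 be given. For m ≥ 1, |(m + 3)/(3m + 6) − (1/3)| = |3|/(3(3m + 6)) = 3/(3(3m + 6)).
Since 3m + 6 ≥ 3m for m ≥ 1, this is ≤ 3/(3·3m) = (1/3)/m.
So |(m + 3)/(3m + 6) − (1/3)| < ϵ whenever m > (1/3)/ϵ.
Take N_0 = (1/3)/ϵ. If m > N_0 then |(m + 3)/(3m + 6) − (1/3)| ≤ (1/3)/m < ϵ.

N_0 = (1/3)/ϵ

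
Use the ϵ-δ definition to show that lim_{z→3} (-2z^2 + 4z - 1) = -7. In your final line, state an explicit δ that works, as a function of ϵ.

Suppose ϵ > 0. We want δ > 0 such that 0 < |z − 3| < δ implies |(-2z^2 + 4z - 1) + 7| < ϵ.
(-2z^2 + 4z - 1) + 7 = -2z^2 + 4z + 6 = (z − 3)(-2z - 2).
So |(-2z^2 + 4z - 1) + 7| = |z − 3|·|-2z - 2|.
Assume first that |z − 3| < 1, so |z| < 4. Then |-2z - 2| ≤ 2·4 + 2 = 10.
Hence |(-2z^2 + 4z - 1) + 7| ≤ 10|z − 3| < ϵ provided |z − 3| < ϵ/10.
Take δ = min(1, ϵ/10). Then 0 < |z − 3| < δ gives both |z − 3| < 1 and |z − 3| < ϵ/10, so |(-2z^2 + 4z - 1) + 7| < ϵ.

δ = min(1, ϵ/10)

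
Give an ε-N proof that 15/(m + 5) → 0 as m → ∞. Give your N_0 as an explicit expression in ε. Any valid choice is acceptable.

Let ε > 0. For m ≥ 1, |15/(m + 5) − 0| = 15/(m + 5) ≤ 15/m.
We need 15/m < ε, i.e. m > 15/ε.
Take N_0 = 15/ε. If m > N_0 then |15/(m + 5)| ≤ 15/m < ε.

N_0 = 15/ε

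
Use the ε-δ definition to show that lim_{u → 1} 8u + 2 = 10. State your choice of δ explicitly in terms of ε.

Suppose ε > 0. We need δ > 0 so that 0 < |u − 1| < δ implies |(8u + 2) − 10| < ε.
|(8u + 2) − 10| = |8u - 8| = 8|u − 1|.
Thus it suffices that |u − 1| < ε/8.
Choosing δ = ε/8 gives |(8u + 2) − 10| = 8|u − 1| < ε whenever |u − 1| < δ.

δ = ε/8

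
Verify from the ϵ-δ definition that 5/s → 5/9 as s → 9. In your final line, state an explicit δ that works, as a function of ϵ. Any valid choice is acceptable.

Let ϵ > 0 be given. We seek δ > 0 such that 0 < |s − 9| < δ implies |5/s − (5/9)| < ϵ.
|5/s − (5/9)| = 5·|9 − s|/(9·|s|) = 5|s − 9|/(9|s|).
Restrict δ ≤ 9/2. Then |s − 9| < 9/2 gives |s| > 9/2, so 9|s| > 81/2.
Then |5/s − (5/9)| < 5|s − 9|/(81/2), which is < ϵ when |s − 9| < (81/10)ϵ.
Take δ = min(9/2, (81/10)ϵ). Then 0 < |s − 9| < δ gives both |s − 9| < 9/2 and |s − 9| < (81/10)ϵ, so |5/s − (5/9)| < ϵ.

δ = min(9/2, (81/10)ϵ)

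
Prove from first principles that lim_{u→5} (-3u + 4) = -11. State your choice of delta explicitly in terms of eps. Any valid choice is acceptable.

delta = eps/3

Fix eps > 0. We need delta > 0 so that 0 < |u − 5| < delta implies |(-3u + 4) + 11| < eps.
|(-3u + 4) + 11| = |-3u + 15| = 3|u − 5|.
So 3|u − 5| < eps exactly when |u − 5| < eps/3.
Choosing delta = eps/3 gives |(-3u + 4) + 11| = 3|u − 5| < eps whenever |u − 5| < delta.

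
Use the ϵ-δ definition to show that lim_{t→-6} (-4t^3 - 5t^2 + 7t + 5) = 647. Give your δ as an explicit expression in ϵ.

Fix ϵ > 0. We want δ > 0 such that 0 < |t + 6| < δ implies |(-4t^3 - 5t^2 + 7t + 5) − 647| < ϵ.
(-4t^3 - 5t^2 + 7t + 5) − 647 = -4t^3 - 5t^2 + 7t - 642 = (t + 6)(-4t^2 + 19t - 107).
So |(-4t^3 - 5t^2 + 7t + 5) − 647| = |t + 6|·|-4t^2 + 19t - 107|.
Assume first that |t + 6| < 1, so |t| < 7. Then |-4t^2 + 19t - 107| ≤ 4·7^2 + 19·7 + 107 = 436.
Hence |(-4t^3 - 5t^2 + 7t + 5) − 647| ≤ 436|t + 6| < ϵ provided |t + 6| < ϵ/436.
Choosing δ = min(1, ϵ/436) ensures both conditions, hence |(-4t^3 - 5t^2 + 7t + 5) − 647| < ϵ.

δ = min(1, ϵ/436)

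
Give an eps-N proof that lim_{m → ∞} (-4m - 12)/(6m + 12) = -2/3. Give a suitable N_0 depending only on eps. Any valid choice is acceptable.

N_0 = (2/3)/eps

Fix eps > 0. For m ≥ 1, |(-4m - 12)/(6m + 12) + 2/3| = |-24|/(6(6m + 12)) = 24/(6(6m + 12)).
Since 6m + 12 ≥ 6m for m ≥ 1, this is ≤ 24/(6·6m) = (2/3)/m.
So |(-4m - 12)/(6m + 12) + 2/3| < eps whenever m > (2/3)/eps.
Take N_0 = (2/3)/eps. If m > N_0 then |(-4m - 12)/(6m + 12) + 2/3| ≤ (2/3)/m < eps.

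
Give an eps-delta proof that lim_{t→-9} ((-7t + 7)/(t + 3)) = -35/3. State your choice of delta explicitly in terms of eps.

Suppose eps > 0. We want delta > 0 with 0 < |t + 9| < delta ⇒ |(-7t + 7)/(t + 3) + 35/3| < eps.
Combining over a common denominator, (-7t + 7)/(t + 3) + 35/3 = [(-7t + 7)·(-6) − 70·(t + 3)] / [(-6)·(t + 3)] = -28(t + 9) / ((-6)(t + 3)).
So |(-7t + 7)/(t + 3) + 35/3| = 28|t + 9| / (6·|t + 3|).
Require delta ≤ 3, so |t + 3| ≥ |-6| − |t + 9| > 6 − 3 = 3.
Hence |(-7t + 7)/(t + 3) + 35/3| < 28|t + 9|/(6·3) = (14/9)|t + 9|, which is < eps once |t + 9| < (9/14)eps.
Take delta = min(3, (9/14)eps). Then 0 < |t + 9| < delta forces both bounds, so |(-7t + 7)/(t + 3) + 35/3| < eps.

delta = min(3, (9/14)eps)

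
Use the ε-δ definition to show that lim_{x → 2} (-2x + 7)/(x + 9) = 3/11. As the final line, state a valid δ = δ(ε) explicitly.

Let ε > 0. We want δ > 0 with 0 < |x − 2| < δ ⇒ |(-2x + 7)/(x + 9) − (3/11)| < ε.
Combining over a common denominator, (-2x + 7)/(x + 9) − (3/11) = [(-2x + 7)·11 − 3·(x + 9)] / [11·(x + 9)] = -25(x − 2) / (11(x + 9)).
So |(-2x + 7)/(x + 9) − (3/11)| = 25|x − 2| / (11·|x + 9|).
Require δ ≤ 11/2, so |x + 9| ≥ |11| − |x − 2| > 11 − 11/2 = 11/2.
Hence |(-2x + 7)/(x + 9) − (3/11)| < 25|x − 2|/(11·(11/2)) = (50/121)|x − 2|, which is < ε once |x − 2| < (121/50)ε.
Take δ = min(11/2, (121/50)ε). Then 0 < |x − 2| < δ forces both bounds, so |(-2x + 7)/(x + 9) − (3/11)| < ε.

δ = min(11/2, (121/50)ε)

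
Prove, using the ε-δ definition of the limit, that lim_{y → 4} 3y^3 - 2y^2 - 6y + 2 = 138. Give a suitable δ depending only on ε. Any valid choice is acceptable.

Let ε > 0 be given. We want δ > 0 such that 0 < |y − 4| < δ implies |(3y^3 - 2y^2 - 6y + 2) − 138| < ε.
(3y^3 - 2y^2 - 6y + 2) − 138 = 3y^3 - 2y^2 - 6y - 136 = (y − 4)(3y^2 + 10y + 34).
So |(3y^3 - 2y^2 - 6y + 2) − 138| = |y − 4|·|3y^2 + 10y + 34|.
Assume first that |y − 4| < 1, so |y| < 5. Then |3y^2 + 10y + 34| ≤ 3·5^2 + 10·5 + 34 = 159.
Hence |(3y^3 - 2y^2 - 6y + 2) − 138| ≤ 159|y − 4| < ε provided |y − 4| < ε/159.
Choosing δ = min(1, ε/159) ensures both conditions, hence |(3y^3 - 2y^2 - 6y + 2) − 138| < ε.

δ = min(1, ε/159)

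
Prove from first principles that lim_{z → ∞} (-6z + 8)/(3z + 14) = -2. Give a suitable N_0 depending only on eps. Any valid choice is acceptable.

Fix eps > 0. We seek N_0 > 0 such that z > N_0 implies |(-6z + 8)/(3z + 14) + 2| < eps.
(-6z + 8)/(3z + 14) + 2 = (3(-6z + 8) − (-6)(3z + 14)) / (3(3z + 14)) = 108/(3(3z + 14)).
For z > 0 we have 3z + 14 > 3z, so |(-6z + 8)/(3z + 14) + 2| = 108/(3(3z + 14)) < 108/(3·3z) = 12/z.
Thus |(-6z + 8)/(3z + 14) + 2| < eps whenever z > 12/eps.
Take N_0 = 12/eps. If z > N_0 then |(-6z + 8)/(3z + 14) + 2| < 12/z < eps.

N_0 = 12/eps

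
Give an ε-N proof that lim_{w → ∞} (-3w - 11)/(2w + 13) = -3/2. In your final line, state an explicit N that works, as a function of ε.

Fix ε > 0. We seek N > 0 such that w > N implies |(-3w - 11)/(2w + 13) + 3/2| < ε.
(-3w - 11)/(2w + 13) + 3/2 = (2(-3w - 11) − (-3)(2w + 13)) / (2(2w + 13)) = 17/(2(2w + 13)).
For w > 0 we have 2w + 13 > 2w, so |(-3w - 11)/(2w + 13) + 3/2| = 17/(2(2w + 13)) < 17/(2·2w) = (17/4)/w.
Thus |(-3w - 11)/(2w + 13) + 3/2| < ε whenever w > (17/4)/ε.
Take N = (17/4)/ε. If w > N then |(-3w - 11)/(2w + 13) + 3/2| < (17/4)/w < ε.

N = (17/4)/ε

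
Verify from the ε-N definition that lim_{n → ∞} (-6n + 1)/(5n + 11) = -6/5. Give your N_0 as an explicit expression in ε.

Let ε > 0. For n ≥ 1, |(-6n + 1)/(5n + 11) + 6/5| = |71|/(5(5n + 11)) = 71/(5(5n + 11)).
Since 5n + 11 ≥ 5n for n ≥ 1, this is ≤ 71/(5·5n) = (71/25)/n.
So |(-6n + 1)/(5n + 11) + 6/5| < ε whenever n > (71/25)/ε.
Take N_0 = (71/25)/ε. If n > N_0 then |(-6n + 1)/(5n + 11) + 6/5| ≤ (71/25)/n < ε.

N_0 = (71/25)/ε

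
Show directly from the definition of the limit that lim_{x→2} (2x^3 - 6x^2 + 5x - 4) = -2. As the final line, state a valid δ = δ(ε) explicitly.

Suppose ε > 0. We want δ > 0 such that 0 < |x − 2| < δ implies |(2x^3 - 6x^2 + 5x - 4) + 2| < ε.
(2x^3 - 6x^2 + 5x - 4) + 2 = 2x^3 - 6x^2 + 5x - 2 = (x − 2)(2x^2 - 2x + 1).
So |(2x^3 - 6x^2 + 5x - 4) + 2| = |x − 2|·|2x^2 - 2x + 1|.
Assume first that |x − 2| < 1, so |x| < 3. Then |2x^2 - 2x + 1| ≤ 2·3^2 + 2·3 + 1 = 25.
Hence |(2x^3 - 6x^2 + 5x - 4) + 2| ≤ 25|x − 2| < ε provided |x − 2| < ε/25.
Take δ = min(1, ε/25). Then 0 < |x − 2| < δ gives both |x − 2| < 1 and |x − 2| < ε/25, so |(2x^3 - 6x^2 + 5x - 4) + 2| < ε.

δ = min(1, ε/25)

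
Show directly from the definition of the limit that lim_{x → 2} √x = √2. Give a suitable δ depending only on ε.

Fix ε > 0. We want δ > 0 such that 0 < |x − 2| < δ implies |√x − √2| < ε.
Rationalise: √x − √2 = (x − 2)/(√x + √2), so |√x − √2| = |x − 2|/(√x + √2).
Restrict δ ≤ 2 so that |x − 2| < 2 forces x > 0, and then √x + √2 > √2.
Hence |√x − √2| < |x − 2|/√2, which is < ε once |x − 2| < √2·ε.
Take δ = min(2, √2·ε). If 0 < |x − 2| < δ then x > 0 and |√x − √2| < |x − 2|/√2 < ε.

δ = min(2, √2·ε)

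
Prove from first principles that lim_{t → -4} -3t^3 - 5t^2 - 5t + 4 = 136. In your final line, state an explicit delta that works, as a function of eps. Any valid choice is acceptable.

Let eps > 0 be given. We want delta > 0 such that 0 < |t + 4| < delta implies |(-3t^3 - 5t^2 - 5t + 4) − 136| < eps.
(-3t^3 - 5t^2 - 5t + 4) − 136 = -3t^3 - 5t^2 - 5t - 132 = (t + 4)(-3t^2 + 7t - 33).
So |(-3t^3 - 5t^2 - 5t + 4) − 136| = |t + 4|·|-3t^2 + 7t - 33|.
Require delta ≤ 2. Then |t + 4| < 2 gives |t| < 6, and by the triangle inequality |-3t^2 + 7t - 33| ≤ 3·6^2 + 7·6 + 33 = 183.
Hence |(-3t^3 - 5t^2 - 5t + 4) − 136| ≤ 183|t + 4| < eps provided |t + 4| < eps/183.
Take delta = min(2, eps/183). Then 0 < |t + 4| < delta gives both |t + 4| < 2 and |t + 4| < eps/183, so |(-3t^3 - 5t^2 - 5t + 4) − 136| < eps.

delta = min(2, eps/183)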